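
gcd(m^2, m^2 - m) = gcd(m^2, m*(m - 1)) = m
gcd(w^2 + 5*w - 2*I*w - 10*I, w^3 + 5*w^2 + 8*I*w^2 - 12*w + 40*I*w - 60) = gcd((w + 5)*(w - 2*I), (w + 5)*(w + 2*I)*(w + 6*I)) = w + 5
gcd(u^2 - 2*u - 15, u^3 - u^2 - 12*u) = u + 3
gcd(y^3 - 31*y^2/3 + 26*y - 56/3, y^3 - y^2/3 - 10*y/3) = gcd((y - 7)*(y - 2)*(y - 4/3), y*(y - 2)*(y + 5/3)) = y - 2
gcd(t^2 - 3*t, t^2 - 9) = t - 3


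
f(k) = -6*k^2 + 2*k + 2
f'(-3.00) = 38.00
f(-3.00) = -58.00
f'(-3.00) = 38.00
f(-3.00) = -58.00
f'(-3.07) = 38.84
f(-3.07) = -60.69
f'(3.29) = -37.48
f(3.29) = -56.36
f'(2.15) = -23.80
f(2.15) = -21.44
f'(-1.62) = 21.44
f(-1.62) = -16.99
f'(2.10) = -23.20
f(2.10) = -20.26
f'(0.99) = -9.88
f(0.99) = -1.90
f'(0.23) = -0.76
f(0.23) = 2.14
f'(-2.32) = 29.84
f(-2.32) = -34.93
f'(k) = 2 - 12*k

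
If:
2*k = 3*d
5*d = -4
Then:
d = -4/5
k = -6/5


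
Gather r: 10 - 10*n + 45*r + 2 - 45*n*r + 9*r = -10*n + r*(54 - 45*n) + 12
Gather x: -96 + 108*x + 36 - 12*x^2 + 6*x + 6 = -12*x^2 + 114*x - 54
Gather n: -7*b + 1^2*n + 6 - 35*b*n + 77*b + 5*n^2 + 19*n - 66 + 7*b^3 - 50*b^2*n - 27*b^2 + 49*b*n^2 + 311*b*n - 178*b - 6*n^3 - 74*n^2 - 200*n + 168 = 7*b^3 - 27*b^2 - 108*b - 6*n^3 + n^2*(49*b - 69) + n*(-50*b^2 + 276*b - 180) + 108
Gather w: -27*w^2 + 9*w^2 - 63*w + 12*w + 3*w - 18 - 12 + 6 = -18*w^2 - 48*w - 24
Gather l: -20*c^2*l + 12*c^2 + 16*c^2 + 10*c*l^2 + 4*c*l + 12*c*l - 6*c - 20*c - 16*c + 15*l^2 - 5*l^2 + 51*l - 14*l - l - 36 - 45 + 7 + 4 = 28*c^2 - 42*c + l^2*(10*c + 10) + l*(-20*c^2 + 16*c + 36) - 70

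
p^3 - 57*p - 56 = (p - 8)*(p + 1)*(p + 7)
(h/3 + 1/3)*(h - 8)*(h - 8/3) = h^3/3 - 29*h^2/9 + 32*h/9 + 64/9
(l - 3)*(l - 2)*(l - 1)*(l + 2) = l^4 - 4*l^3 - l^2 + 16*l - 12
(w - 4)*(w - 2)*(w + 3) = w^3 - 3*w^2 - 10*w + 24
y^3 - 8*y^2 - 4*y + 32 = (y - 8)*(y - 2)*(y + 2)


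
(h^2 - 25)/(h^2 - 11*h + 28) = (h^2 - 25)/(h^2 - 11*h + 28)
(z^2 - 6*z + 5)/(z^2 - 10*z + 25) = (z - 1)/(z - 5)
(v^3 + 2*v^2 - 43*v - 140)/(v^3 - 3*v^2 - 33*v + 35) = (v + 4)/(v - 1)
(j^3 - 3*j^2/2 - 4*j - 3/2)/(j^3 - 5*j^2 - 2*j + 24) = (2*j^2 + 3*j + 1)/(2*(j^2 - 2*j - 8))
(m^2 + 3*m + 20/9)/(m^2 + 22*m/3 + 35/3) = (9*m^2 + 27*m + 20)/(3*(3*m^2 + 22*m + 35))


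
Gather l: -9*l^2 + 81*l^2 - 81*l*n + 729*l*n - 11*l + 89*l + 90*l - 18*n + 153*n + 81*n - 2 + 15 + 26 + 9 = 72*l^2 + l*(648*n + 168) + 216*n + 48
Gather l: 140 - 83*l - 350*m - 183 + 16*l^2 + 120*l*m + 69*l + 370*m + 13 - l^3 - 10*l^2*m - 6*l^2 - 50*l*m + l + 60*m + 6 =-l^3 + l^2*(10 - 10*m) + l*(70*m - 13) + 80*m - 24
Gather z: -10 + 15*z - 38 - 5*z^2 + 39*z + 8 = -5*z^2 + 54*z - 40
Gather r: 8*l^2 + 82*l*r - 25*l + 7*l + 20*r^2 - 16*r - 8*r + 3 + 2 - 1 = 8*l^2 - 18*l + 20*r^2 + r*(82*l - 24) + 4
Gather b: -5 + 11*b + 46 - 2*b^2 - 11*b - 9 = 32 - 2*b^2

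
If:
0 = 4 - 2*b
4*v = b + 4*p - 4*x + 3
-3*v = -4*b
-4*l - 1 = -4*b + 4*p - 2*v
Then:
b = 2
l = 5/3 - x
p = x + 17/12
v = 8/3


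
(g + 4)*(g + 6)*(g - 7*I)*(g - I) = g^4 + 10*g^3 - 8*I*g^3 + 17*g^2 - 80*I*g^2 - 70*g - 192*I*g - 168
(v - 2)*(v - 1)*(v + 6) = v^3 + 3*v^2 - 16*v + 12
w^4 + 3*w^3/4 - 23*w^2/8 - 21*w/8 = w*(w - 7/4)*(w + 1)*(w + 3/2)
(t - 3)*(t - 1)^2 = t^3 - 5*t^2 + 7*t - 3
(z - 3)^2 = z^2 - 6*z + 9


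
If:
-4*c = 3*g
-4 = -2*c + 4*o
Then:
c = 2*o + 2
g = -8*o/3 - 8/3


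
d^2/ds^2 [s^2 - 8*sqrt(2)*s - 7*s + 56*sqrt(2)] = 2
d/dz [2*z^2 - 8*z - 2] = 4*z - 8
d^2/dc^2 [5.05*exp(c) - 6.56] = 5.05*exp(c)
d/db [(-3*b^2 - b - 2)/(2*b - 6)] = (-3*b^2 + 18*b + 5)/(2*(b^2 - 6*b + 9))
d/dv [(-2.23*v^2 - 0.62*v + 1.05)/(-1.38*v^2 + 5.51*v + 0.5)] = (-13.1429*v^2 + 0.667999999999999*v - 6.0955)/(1.9044*v^4 - 15.2076*v^3 + 28.9801*v^2 + 5.51*v + 0.25)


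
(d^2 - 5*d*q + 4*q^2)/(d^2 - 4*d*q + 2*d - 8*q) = (d - q)/(d + 2)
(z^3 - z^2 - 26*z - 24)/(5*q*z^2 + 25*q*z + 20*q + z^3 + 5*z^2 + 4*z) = (z - 6)/(5*q + z)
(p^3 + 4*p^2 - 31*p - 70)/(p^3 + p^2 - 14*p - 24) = (p^2 + 2*p - 35)/(p^2 - p - 12)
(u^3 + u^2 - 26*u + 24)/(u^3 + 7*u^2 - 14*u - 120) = (u - 1)/(u + 5)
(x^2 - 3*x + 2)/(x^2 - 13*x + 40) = (x^2 - 3*x + 2)/(x^2 - 13*x + 40)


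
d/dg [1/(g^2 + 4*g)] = 2*(-g - 2)/(g^2*(g + 4)^2)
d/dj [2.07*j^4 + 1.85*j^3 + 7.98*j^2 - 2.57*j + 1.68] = 8.28*j^3 + 5.55*j^2 + 15.96*j - 2.57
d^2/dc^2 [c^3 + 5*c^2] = 6*c + 10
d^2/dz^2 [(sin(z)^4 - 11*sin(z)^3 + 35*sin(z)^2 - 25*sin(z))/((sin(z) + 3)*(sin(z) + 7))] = (-4*sin(z)^8 - 99*sin(z)^7 - 820*sin(z)^6 + 467*sin(z)^5 + 18270*sin(z)^4 + 19331*sin(z)^3 - 79968*sin(z)^2 - 14931*sin(z) + 41370)/((sin(z) + 3)^3*(sin(z) + 7)^3)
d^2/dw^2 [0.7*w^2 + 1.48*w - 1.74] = 1.40000000000000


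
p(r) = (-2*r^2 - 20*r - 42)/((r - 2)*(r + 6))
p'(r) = (-4*r - 20)/((r - 2)*(r + 6)) - (-2*r^2 - 20*r - 42)/((r - 2)*(r + 6)^2) - (-2*r^2 - 20*r - 42)/((r - 2)^2*(r + 6))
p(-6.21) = 2.94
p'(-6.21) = 17.17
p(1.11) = 10.53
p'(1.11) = 14.22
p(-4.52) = -0.78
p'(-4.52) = 0.61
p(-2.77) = 0.13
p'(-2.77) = 0.57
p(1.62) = 27.51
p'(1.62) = 77.92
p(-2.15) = 0.52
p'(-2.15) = 0.70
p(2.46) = -26.55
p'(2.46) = 53.18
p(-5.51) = -2.03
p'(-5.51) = 3.32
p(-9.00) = -0.73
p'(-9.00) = 0.18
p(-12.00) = -1.07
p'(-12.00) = 0.08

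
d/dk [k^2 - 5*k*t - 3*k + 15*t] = 2*k - 5*t - 3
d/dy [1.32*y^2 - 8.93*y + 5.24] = 2.64*y - 8.93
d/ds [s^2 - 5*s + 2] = 2*s - 5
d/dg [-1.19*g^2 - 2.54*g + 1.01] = -2.38*g - 2.54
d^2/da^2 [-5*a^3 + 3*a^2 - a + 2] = 6 - 30*a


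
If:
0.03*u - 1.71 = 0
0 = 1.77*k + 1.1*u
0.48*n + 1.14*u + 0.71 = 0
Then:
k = -35.42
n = -136.85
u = 57.00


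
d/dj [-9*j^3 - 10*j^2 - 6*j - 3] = -27*j^2 - 20*j - 6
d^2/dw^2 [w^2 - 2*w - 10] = 2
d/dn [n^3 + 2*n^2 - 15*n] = 3*n^2 + 4*n - 15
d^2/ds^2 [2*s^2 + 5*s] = 4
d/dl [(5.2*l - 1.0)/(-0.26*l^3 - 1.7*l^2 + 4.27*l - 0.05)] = (2.704*l^3 + 8.06*l^2 - 3.4*l + 4.01)/(0.0676*l^6 + 0.884*l^5 + 0.6696*l^4 - 14.492*l^3 + 18.4029*l^2 - 0.427*l + 0.0025)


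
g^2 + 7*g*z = g*(g + 7*z)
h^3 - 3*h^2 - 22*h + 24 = (h - 6)*(h - 1)*(h + 4)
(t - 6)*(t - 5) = t^2 - 11*t + 30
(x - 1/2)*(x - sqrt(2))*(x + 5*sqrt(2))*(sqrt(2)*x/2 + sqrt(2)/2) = sqrt(2)*x^4/2 + sqrt(2)*x^3/4 + 4*x^3 - 21*sqrt(2)*x^2/4 + 2*x^2 - 5*sqrt(2)*x/2 - 2*x + 5*sqrt(2)/2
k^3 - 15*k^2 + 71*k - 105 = (k - 7)*(k - 5)*(k - 3)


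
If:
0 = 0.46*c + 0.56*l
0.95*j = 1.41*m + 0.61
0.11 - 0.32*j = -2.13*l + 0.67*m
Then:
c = -0.654389187911604*m - 0.0545675272074859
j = 1.48421052631579*m + 0.642105263157895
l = 0.537533975784532*m + 0.0448233259204349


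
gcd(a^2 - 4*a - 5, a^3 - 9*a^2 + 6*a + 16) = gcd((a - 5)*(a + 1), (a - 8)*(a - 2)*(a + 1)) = a + 1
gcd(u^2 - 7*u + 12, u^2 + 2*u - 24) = u - 4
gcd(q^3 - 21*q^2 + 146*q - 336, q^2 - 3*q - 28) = q - 7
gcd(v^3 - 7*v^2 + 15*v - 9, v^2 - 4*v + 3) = v^2 - 4*v + 3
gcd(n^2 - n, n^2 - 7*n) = n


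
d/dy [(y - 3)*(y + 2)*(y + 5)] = 3*y^2 + 8*y - 11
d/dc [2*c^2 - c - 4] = 4*c - 1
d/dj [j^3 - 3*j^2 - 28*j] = 3*j^2 - 6*j - 28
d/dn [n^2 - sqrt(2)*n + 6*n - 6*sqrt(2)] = 2*n - sqrt(2) + 6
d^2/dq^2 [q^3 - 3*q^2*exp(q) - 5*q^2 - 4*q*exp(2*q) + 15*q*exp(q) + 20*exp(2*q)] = -3*q^2*exp(q) - 16*q*exp(2*q) + 3*q*exp(q) + 6*q + 64*exp(2*q) + 24*exp(q) - 10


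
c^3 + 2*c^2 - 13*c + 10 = (c - 2)*(c - 1)*(c + 5)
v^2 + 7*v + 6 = (v + 1)*(v + 6)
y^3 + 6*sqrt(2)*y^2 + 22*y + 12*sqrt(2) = (y + sqrt(2))*(y + 2*sqrt(2))*(y + 3*sqrt(2))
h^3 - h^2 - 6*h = h*(h - 3)*(h + 2)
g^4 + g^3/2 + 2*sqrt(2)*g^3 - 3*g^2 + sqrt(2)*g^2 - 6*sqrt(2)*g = g*(g - 3/2)*(g + 2)*(g + 2*sqrt(2))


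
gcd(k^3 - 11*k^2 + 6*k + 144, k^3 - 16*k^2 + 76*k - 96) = k^2 - 14*k + 48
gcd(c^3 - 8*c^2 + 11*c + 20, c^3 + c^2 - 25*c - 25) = c^2 - 4*c - 5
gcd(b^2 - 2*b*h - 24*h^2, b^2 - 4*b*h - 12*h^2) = b - 6*h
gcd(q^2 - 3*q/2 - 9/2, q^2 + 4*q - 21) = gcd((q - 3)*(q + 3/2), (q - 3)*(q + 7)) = q - 3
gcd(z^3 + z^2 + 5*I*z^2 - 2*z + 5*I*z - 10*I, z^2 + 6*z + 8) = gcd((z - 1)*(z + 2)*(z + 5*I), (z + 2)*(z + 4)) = z + 2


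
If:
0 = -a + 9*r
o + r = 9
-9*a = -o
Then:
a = 81/82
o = 729/82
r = 9/82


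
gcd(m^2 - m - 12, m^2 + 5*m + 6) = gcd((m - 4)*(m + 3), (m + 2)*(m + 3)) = m + 3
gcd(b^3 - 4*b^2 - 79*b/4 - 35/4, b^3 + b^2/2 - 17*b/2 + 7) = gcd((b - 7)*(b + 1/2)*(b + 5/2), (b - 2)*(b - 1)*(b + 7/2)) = 1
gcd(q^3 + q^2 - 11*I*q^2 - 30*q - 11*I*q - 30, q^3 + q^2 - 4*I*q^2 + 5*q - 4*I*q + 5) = q^2 + q*(1 - 5*I) - 5*I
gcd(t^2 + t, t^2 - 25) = 1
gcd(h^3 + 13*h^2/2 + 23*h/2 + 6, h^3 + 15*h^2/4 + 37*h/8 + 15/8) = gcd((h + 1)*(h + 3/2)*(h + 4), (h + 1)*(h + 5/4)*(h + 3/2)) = h^2 + 5*h/2 + 3/2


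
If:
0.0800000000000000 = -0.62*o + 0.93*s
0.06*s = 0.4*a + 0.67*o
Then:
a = 0.216129032258065 - 2.3625*s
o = 1.5*s - 0.129032258064516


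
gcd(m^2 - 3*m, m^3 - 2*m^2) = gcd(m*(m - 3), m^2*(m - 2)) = m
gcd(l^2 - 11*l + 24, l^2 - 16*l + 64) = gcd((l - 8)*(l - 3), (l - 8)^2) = l - 8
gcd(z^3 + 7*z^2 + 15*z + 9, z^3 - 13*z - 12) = z^2 + 4*z + 3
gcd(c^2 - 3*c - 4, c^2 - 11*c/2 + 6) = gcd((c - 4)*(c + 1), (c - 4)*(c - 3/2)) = c - 4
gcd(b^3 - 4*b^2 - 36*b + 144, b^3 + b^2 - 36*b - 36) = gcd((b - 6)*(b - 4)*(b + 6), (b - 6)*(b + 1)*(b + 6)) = b^2 - 36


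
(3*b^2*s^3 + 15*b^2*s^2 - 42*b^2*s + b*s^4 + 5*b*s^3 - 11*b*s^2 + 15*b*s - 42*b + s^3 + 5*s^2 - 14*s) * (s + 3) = 3*b^2*s^4 + 24*b^2*s^3 + 3*b^2*s^2 - 126*b^2*s + b*s^5 + 8*b*s^4 + 4*b*s^3 - 18*b*s^2 + 3*b*s - 126*b + s^4 + 8*s^3 + s^2 - 42*s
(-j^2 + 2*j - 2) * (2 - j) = j^3 - 4*j^2 + 6*j - 4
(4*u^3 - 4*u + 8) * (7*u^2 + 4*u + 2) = 28*u^5 + 16*u^4 - 20*u^3 + 40*u^2 + 24*u + 16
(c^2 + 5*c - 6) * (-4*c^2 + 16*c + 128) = -4*c^4 - 4*c^3 + 232*c^2 + 544*c - 768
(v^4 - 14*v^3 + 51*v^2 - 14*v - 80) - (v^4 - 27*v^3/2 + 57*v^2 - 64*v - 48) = -v^3/2 - 6*v^2 + 50*v - 32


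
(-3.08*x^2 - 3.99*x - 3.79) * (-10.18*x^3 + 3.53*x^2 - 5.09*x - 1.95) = 31.3544*x^5 + 29.7458*x^4 + 40.1747*x^3 + 12.9364*x^2 + 27.0716*x + 7.3905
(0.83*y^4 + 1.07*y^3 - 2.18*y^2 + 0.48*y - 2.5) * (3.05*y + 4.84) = 2.5315*y^5 + 7.2807*y^4 - 1.4702*y^3 - 9.0872*y^2 - 5.3018*y - 12.1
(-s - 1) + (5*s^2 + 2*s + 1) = 5*s^2 + s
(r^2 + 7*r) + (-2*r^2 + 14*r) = -r^2 + 21*r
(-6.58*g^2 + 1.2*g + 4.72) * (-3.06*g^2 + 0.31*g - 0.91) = 20.1348*g^4 - 5.7118*g^3 - 8.0834*g^2 + 0.3712*g - 4.2952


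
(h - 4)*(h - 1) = h^2 - 5*h + 4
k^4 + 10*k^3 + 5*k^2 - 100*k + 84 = (k - 2)*(k - 1)*(k + 6)*(k + 7)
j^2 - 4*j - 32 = (j - 8)*(j + 4)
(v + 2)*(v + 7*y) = v^2 + 7*v*y + 2*v + 14*y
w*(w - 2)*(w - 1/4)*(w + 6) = w^4 + 15*w^3/4 - 13*w^2 + 3*w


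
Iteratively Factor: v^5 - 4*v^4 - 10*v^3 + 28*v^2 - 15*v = (v - 1)*(v^4 - 3*v^3 - 13*v^2 + 15*v) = (v - 5)*(v - 1)*(v^3 + 2*v^2 - 3*v) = v*(v - 5)*(v - 1)*(v^2 + 2*v - 3) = v*(v - 5)*(v - 1)*(v + 3)*(v - 1)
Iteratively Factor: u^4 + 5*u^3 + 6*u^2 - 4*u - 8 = (u + 2)*(u^3 + 3*u^2 - 4) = (u + 2)^2*(u^2 + u - 2) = (u - 1)*(u + 2)^2*(u + 2)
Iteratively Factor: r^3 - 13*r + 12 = (r - 1)*(r^2 + r - 12) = (r - 1)*(r + 4)*(r - 3)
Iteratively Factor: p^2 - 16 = (p - 4)*(p + 4)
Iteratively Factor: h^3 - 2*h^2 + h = (h - 1)*(h^2 - h) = (h - 1)^2*(h)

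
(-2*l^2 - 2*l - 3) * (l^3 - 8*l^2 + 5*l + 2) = -2*l^5 + 14*l^4 + 3*l^3 + 10*l^2 - 19*l - 6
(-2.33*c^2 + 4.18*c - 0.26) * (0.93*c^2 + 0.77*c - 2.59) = -2.1669*c^4 + 2.0933*c^3 + 9.0115*c^2 - 11.0264*c + 0.6734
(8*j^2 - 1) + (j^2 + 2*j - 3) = 9*j^2 + 2*j - 4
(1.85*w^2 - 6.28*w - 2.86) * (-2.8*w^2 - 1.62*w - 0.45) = -5.18*w^4 + 14.587*w^3 + 17.3491*w^2 + 7.4592*w + 1.287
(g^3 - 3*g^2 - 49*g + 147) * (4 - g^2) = -g^5 + 3*g^4 + 53*g^3 - 159*g^2 - 196*g + 588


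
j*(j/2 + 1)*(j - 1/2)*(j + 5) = j^4/2 + 13*j^3/4 + 13*j^2/4 - 5*j/2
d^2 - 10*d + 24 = (d - 6)*(d - 4)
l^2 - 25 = (l - 5)*(l + 5)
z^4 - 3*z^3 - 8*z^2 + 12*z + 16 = (z - 4)*(z - 2)*(z + 1)*(z + 2)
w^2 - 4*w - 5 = (w - 5)*(w + 1)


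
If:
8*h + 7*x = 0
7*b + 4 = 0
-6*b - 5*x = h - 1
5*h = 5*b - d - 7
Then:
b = -4/7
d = -1192/231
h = -31/33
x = 248/231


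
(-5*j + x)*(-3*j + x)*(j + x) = 15*j^3 + 7*j^2*x - 7*j*x^2 + x^3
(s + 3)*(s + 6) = s^2 + 9*s + 18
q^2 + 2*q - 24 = (q - 4)*(q + 6)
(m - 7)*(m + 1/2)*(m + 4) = m^3 - 5*m^2/2 - 59*m/2 - 14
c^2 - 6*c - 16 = (c - 8)*(c + 2)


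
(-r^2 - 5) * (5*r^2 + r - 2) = -5*r^4 - r^3 - 23*r^2 - 5*r + 10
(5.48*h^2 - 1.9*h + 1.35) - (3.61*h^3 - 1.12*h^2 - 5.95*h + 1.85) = -3.61*h^3 + 6.6*h^2 + 4.05*h - 0.5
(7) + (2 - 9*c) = 9 - 9*c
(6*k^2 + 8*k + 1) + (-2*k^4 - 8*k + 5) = -2*k^4 + 6*k^2 + 6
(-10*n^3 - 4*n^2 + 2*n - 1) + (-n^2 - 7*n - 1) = -10*n^3 - 5*n^2 - 5*n - 2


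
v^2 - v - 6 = (v - 3)*(v + 2)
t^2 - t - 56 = (t - 8)*(t + 7)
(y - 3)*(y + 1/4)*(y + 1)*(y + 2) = y^4 + y^3/4 - 7*y^2 - 31*y/4 - 3/2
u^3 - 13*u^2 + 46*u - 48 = (u - 8)*(u - 3)*(u - 2)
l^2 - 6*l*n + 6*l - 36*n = (l + 6)*(l - 6*n)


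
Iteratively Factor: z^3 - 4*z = (z)*(z^2 - 4) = z*(z + 2)*(z - 2)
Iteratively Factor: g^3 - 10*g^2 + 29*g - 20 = (g - 1)*(g^2 - 9*g + 20) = (g - 4)*(g - 1)*(g - 5)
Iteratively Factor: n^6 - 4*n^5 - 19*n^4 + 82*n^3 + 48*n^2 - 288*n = (n - 3)*(n^5 - n^4 - 22*n^3 + 16*n^2 + 96*n) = (n - 3)^2*(n^4 + 2*n^3 - 16*n^2 - 32*n) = (n - 3)^2*(n + 4)*(n^3 - 2*n^2 - 8*n) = (n - 3)^2*(n + 2)*(n + 4)*(n^2 - 4*n) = (n - 4)*(n - 3)^2*(n + 2)*(n + 4)*(n)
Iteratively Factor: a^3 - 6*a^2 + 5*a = (a)*(a^2 - 6*a + 5) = a*(a - 5)*(a - 1)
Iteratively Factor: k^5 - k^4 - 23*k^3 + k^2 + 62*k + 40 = (k + 1)*(k^4 - 2*k^3 - 21*k^2 + 22*k + 40) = (k + 1)^2*(k^3 - 3*k^2 - 18*k + 40) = (k + 1)^2*(k + 4)*(k^2 - 7*k + 10) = (k - 5)*(k + 1)^2*(k + 4)*(k - 2)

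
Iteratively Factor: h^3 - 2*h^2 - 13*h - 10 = (h - 5)*(h^2 + 3*h + 2) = (h - 5)*(h + 2)*(h + 1)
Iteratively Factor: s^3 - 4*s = (s)*(s^2 - 4) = s*(s + 2)*(s - 2)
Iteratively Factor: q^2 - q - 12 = (q + 3)*(q - 4)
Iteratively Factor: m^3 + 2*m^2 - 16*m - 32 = (m - 4)*(m^2 + 6*m + 8) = (m - 4)*(m + 2)*(m + 4)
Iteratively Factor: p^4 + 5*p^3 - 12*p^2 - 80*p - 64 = (p - 4)*(p^3 + 9*p^2 + 24*p + 16) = (p - 4)*(p + 1)*(p^2 + 8*p + 16) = (p - 4)*(p + 1)*(p + 4)*(p + 4)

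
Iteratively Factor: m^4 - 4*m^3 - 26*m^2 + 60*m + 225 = (m + 3)*(m^3 - 7*m^2 - 5*m + 75) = (m - 5)*(m + 3)*(m^2 - 2*m - 15) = (m - 5)^2*(m + 3)*(m + 3)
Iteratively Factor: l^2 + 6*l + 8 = (l + 4)*(l + 2)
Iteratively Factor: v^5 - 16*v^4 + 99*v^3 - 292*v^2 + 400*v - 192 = (v - 4)*(v^4 - 12*v^3 + 51*v^2 - 88*v + 48) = (v - 4)^2*(v^3 - 8*v^2 + 19*v - 12) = (v - 4)^3*(v^2 - 4*v + 3) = (v - 4)^3*(v - 3)*(v - 1)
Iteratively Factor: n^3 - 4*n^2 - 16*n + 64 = (n + 4)*(n^2 - 8*n + 16) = (n - 4)*(n + 4)*(n - 4)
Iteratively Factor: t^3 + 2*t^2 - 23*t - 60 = (t + 4)*(t^2 - 2*t - 15) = (t - 5)*(t + 4)*(t + 3)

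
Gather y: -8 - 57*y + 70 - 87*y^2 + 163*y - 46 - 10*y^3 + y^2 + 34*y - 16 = -10*y^3 - 86*y^2 + 140*y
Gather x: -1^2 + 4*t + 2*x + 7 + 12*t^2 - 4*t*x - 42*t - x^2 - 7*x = 12*t^2 - 38*t - x^2 + x*(-4*t - 5) + 6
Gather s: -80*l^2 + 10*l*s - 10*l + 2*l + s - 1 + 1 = -80*l^2 - 8*l + s*(10*l + 1)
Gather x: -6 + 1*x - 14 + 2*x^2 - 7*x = 2*x^2 - 6*x - 20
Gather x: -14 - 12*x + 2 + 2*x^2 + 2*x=2*x^2 - 10*x - 12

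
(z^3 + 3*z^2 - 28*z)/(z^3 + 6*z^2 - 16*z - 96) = z*(z + 7)/(z^2 + 10*z + 24)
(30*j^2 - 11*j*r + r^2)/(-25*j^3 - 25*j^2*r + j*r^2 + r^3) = (-6*j + r)/(5*j^2 + 6*j*r + r^2)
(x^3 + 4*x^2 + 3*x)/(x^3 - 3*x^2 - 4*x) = (x + 3)/(x - 4)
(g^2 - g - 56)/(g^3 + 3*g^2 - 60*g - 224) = 1/(g + 4)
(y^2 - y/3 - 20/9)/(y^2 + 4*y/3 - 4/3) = (9*y^2 - 3*y - 20)/(3*(3*y^2 + 4*y - 4))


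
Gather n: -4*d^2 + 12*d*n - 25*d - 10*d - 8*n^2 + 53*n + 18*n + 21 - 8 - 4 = -4*d^2 - 35*d - 8*n^2 + n*(12*d + 71) + 9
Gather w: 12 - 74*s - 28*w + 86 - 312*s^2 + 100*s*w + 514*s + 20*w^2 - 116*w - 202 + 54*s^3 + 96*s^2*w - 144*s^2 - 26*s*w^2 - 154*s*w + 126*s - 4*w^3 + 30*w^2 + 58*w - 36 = 54*s^3 - 456*s^2 + 566*s - 4*w^3 + w^2*(50 - 26*s) + w*(96*s^2 - 54*s - 86) - 140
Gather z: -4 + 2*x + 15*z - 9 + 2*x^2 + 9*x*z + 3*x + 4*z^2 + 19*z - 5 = 2*x^2 + 5*x + 4*z^2 + z*(9*x + 34) - 18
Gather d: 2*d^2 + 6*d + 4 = 2*d^2 + 6*d + 4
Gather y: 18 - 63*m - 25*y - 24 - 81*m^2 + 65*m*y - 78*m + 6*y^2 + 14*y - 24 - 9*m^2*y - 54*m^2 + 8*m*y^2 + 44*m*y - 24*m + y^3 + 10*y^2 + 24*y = -135*m^2 - 165*m + y^3 + y^2*(8*m + 16) + y*(-9*m^2 + 109*m + 13) - 30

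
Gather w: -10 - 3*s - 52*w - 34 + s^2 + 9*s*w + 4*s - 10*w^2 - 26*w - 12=s^2 + s - 10*w^2 + w*(9*s - 78) - 56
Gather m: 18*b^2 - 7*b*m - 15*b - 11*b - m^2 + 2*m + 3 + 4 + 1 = 18*b^2 - 26*b - m^2 + m*(2 - 7*b) + 8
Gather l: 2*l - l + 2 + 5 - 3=l + 4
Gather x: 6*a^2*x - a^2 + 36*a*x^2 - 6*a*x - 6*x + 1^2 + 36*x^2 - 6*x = -a^2 + x^2*(36*a + 36) + x*(6*a^2 - 6*a - 12) + 1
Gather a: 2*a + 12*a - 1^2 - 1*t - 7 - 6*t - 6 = 14*a - 7*t - 14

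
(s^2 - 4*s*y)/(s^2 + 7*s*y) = (s - 4*y)/(s + 7*y)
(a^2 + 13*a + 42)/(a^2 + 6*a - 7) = (a + 6)/(a - 1)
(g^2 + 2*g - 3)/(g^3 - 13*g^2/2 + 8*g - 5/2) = 2*(g + 3)/(2*g^2 - 11*g + 5)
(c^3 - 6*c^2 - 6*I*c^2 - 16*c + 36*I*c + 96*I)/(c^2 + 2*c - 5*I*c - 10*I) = (c^2 + c*(-8 - 6*I) + 48*I)/(c - 5*I)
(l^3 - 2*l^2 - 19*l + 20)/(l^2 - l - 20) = l - 1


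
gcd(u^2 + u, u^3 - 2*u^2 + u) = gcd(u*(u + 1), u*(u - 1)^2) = u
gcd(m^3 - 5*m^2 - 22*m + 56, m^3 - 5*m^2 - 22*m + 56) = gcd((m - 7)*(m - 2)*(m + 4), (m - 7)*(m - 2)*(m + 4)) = m^3 - 5*m^2 - 22*m + 56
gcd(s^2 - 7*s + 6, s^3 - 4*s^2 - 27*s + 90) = s - 6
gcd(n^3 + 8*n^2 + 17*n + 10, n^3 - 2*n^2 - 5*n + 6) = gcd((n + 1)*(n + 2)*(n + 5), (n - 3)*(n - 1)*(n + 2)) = n + 2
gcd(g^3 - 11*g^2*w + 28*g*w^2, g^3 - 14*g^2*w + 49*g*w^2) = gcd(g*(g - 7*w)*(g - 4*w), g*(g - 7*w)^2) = -g^2 + 7*g*w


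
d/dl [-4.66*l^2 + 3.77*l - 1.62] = 3.77 - 9.32*l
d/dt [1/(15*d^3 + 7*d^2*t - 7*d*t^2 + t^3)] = (-7*d^2 + 14*d*t - 3*t^2)/(15*d^3 + 7*d^2*t - 7*d*t^2 + t^3)^2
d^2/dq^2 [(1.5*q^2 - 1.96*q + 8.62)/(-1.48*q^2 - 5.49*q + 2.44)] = (32.961968*q^3 - 145.788288*q^2 - 377.767632*q - 547.22246)/(3.241792*q^6 + 36.075888*q^5 + 117.788316*q^4 + 46.516221*q^3 - 194.191548*q^2 + 98.055792*q - 14.526784)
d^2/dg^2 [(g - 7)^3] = 6*g - 42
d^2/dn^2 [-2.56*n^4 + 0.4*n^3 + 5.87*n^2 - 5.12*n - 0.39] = -30.72*n^2 + 2.4*n + 11.74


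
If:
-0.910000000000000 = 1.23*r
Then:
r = -0.74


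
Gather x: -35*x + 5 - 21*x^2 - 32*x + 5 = -21*x^2 - 67*x + 10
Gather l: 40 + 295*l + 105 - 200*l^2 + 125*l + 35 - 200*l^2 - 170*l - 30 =-400*l^2 + 250*l + 150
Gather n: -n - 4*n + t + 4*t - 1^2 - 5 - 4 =-5*n + 5*t - 10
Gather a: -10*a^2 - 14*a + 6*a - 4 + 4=-10*a^2 - 8*a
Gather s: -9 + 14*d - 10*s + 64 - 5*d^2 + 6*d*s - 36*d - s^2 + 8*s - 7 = -5*d^2 - 22*d - s^2 + s*(6*d - 2) + 48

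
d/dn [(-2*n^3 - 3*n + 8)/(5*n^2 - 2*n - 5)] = (-10*n^4 + 8*n^3 + 45*n^2 - 80*n + 31)/(25*n^4 - 20*n^3 - 46*n^2 + 20*n + 25)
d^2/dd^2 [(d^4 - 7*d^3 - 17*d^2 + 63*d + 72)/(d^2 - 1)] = 2*(d^3 - 3*d^2 + 3*d + 55)/(d^3 - 3*d^2 + 3*d - 1)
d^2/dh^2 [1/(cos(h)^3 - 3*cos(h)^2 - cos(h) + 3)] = ((3 - cos(h))*(-cos(h) - 24*cos(2*h) + 9*cos(3*h))/4 + 2*(-3*cos(h)^2 + 6*cos(h) + 1)^2)/((3 - cos(h))^3*sin(h)^4)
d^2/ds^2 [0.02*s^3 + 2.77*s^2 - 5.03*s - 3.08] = 0.12*s + 5.54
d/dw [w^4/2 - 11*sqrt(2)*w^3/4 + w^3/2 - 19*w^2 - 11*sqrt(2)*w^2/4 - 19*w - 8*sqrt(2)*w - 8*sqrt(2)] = 2*w^3 - 33*sqrt(2)*w^2/4 + 3*w^2/2 - 38*w - 11*sqrt(2)*w/2 - 19 - 8*sqrt(2)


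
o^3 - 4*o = o*(o - 2)*(o + 2)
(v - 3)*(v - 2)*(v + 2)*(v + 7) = v^4 + 4*v^3 - 25*v^2 - 16*v + 84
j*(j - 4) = j^2 - 4*j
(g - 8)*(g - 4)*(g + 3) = g^3 - 9*g^2 - 4*g + 96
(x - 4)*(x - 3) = x^2 - 7*x + 12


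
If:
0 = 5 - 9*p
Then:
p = 5/9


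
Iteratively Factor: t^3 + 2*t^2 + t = (t)*(t^2 + 2*t + 1) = t*(t + 1)*(t + 1)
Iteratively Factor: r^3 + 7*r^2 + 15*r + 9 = (r + 3)*(r^2 + 4*r + 3) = (r + 3)^2*(r + 1)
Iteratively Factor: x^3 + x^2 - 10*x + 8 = (x - 2)*(x^2 + 3*x - 4) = (x - 2)*(x - 1)*(x + 4)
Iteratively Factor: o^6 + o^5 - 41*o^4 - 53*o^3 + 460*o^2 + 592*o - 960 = (o - 5)*(o^5 + 6*o^4 - 11*o^3 - 108*o^2 - 80*o + 192) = (o - 5)*(o - 4)*(o^4 + 10*o^3 + 29*o^2 + 8*o - 48) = (o - 5)*(o - 4)*(o + 3)*(o^3 + 7*o^2 + 8*o - 16) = (o - 5)*(o - 4)*(o - 1)*(o + 3)*(o^2 + 8*o + 16) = (o - 5)*(o - 4)*(o - 1)*(o + 3)*(o + 4)*(o + 4)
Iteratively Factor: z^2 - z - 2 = (z + 1)*(z - 2)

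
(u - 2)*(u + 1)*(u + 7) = u^3 + 6*u^2 - 9*u - 14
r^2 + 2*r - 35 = (r - 5)*(r + 7)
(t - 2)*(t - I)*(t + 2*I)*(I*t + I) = I*t^4 - t^3 - I*t^3 + t^2 + 2*t - 2*I*t - 4*I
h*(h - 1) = h^2 - h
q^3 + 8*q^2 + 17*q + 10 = (q + 1)*(q + 2)*(q + 5)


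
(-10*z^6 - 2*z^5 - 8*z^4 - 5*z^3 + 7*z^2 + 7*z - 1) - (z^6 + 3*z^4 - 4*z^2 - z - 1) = -11*z^6 - 2*z^5 - 11*z^4 - 5*z^3 + 11*z^2 + 8*z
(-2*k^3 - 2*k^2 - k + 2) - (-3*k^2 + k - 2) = -2*k^3 + k^2 - 2*k + 4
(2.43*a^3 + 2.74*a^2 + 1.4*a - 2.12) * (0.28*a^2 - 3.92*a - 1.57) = 0.6804*a^5 - 8.7584*a^4 - 14.1639*a^3 - 10.3834*a^2 + 6.1124*a + 3.3284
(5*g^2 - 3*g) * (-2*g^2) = -10*g^4 + 6*g^3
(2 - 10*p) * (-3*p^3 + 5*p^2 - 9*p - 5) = 30*p^4 - 56*p^3 + 100*p^2 + 32*p - 10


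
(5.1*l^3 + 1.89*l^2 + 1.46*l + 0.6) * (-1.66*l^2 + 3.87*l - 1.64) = -8.466*l^5 + 16.5996*l^4 - 3.4733*l^3 + 1.5546*l^2 - 0.0723999999999996*l - 0.984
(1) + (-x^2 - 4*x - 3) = -x^2 - 4*x - 2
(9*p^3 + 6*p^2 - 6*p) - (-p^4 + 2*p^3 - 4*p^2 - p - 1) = p^4 + 7*p^3 + 10*p^2 - 5*p + 1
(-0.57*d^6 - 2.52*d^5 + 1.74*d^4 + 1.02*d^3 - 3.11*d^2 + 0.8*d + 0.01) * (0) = 0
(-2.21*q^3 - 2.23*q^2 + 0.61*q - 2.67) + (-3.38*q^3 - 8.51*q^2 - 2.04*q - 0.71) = -5.59*q^3 - 10.74*q^2 - 1.43*q - 3.38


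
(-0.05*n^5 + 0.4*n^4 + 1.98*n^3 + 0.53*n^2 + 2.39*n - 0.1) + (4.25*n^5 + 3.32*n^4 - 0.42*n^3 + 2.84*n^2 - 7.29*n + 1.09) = 4.2*n^5 + 3.72*n^4 + 1.56*n^3 + 3.37*n^2 - 4.9*n + 0.99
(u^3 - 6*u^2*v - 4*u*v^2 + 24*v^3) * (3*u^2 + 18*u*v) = 3*u^5 - 120*u^3*v^2 + 432*u*v^4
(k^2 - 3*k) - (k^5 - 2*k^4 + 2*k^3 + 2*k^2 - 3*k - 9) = -k^5 + 2*k^4 - 2*k^3 - k^2 + 9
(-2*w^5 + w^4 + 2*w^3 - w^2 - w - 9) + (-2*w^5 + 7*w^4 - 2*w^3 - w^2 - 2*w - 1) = -4*w^5 + 8*w^4 - 2*w^2 - 3*w - 10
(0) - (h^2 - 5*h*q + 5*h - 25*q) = -h^2 + 5*h*q - 5*h + 25*q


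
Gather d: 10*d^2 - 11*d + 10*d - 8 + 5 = 10*d^2 - d - 3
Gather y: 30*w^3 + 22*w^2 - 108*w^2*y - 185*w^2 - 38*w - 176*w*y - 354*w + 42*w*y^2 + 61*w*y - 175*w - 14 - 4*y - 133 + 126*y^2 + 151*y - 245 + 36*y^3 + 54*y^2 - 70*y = 30*w^3 - 163*w^2 - 567*w + 36*y^3 + y^2*(42*w + 180) + y*(-108*w^2 - 115*w + 77) - 392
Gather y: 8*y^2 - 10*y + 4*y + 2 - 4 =8*y^2 - 6*y - 2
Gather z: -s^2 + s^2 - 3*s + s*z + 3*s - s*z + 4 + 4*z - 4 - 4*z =0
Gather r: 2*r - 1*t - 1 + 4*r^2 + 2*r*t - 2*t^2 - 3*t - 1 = 4*r^2 + r*(2*t + 2) - 2*t^2 - 4*t - 2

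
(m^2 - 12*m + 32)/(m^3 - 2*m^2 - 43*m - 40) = (m - 4)/(m^2 + 6*m + 5)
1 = 1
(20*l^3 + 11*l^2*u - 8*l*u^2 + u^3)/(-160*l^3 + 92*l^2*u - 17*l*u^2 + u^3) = (l + u)/(-8*l + u)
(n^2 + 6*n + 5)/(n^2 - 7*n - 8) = (n + 5)/(n - 8)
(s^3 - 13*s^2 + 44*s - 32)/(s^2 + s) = (s^3 - 13*s^2 + 44*s - 32)/(s*(s + 1))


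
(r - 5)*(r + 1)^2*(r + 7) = r^4 + 4*r^3 - 30*r^2 - 68*r - 35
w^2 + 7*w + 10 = (w + 2)*(w + 5)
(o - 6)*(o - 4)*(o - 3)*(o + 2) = o^4 - 11*o^3 + 28*o^2 + 36*o - 144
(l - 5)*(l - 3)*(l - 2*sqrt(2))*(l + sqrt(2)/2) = l^4 - 8*l^3 - 3*sqrt(2)*l^3/2 + 13*l^2 + 12*sqrt(2)*l^2 - 45*sqrt(2)*l/2 + 16*l - 30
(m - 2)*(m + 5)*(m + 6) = m^3 + 9*m^2 + 8*m - 60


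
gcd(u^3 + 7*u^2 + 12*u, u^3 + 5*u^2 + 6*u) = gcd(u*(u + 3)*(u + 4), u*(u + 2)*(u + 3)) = u^2 + 3*u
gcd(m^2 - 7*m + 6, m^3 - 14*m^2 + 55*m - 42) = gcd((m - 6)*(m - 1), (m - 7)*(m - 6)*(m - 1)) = m^2 - 7*m + 6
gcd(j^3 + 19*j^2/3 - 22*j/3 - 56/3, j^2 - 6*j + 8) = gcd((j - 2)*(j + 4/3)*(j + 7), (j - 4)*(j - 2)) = j - 2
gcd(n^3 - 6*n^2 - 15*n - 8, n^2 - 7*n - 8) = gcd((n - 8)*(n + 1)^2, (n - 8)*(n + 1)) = n^2 - 7*n - 8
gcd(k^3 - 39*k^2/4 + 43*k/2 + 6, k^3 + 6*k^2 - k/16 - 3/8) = k + 1/4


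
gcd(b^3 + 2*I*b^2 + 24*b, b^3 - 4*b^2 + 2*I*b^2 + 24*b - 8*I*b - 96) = b^2 + 2*I*b + 24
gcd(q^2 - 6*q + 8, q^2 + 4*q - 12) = q - 2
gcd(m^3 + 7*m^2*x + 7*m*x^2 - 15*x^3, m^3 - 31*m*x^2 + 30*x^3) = -m + x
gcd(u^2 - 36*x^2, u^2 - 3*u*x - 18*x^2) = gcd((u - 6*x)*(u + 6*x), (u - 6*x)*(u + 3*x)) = -u + 6*x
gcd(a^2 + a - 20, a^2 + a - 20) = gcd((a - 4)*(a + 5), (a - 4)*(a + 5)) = a^2 + a - 20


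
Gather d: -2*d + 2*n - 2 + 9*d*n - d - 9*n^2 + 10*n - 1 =d*(9*n - 3) - 9*n^2 + 12*n - 3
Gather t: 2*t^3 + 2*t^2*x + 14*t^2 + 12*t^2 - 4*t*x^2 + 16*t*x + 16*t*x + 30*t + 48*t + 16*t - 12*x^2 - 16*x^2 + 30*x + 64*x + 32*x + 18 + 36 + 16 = 2*t^3 + t^2*(2*x + 26) + t*(-4*x^2 + 32*x + 94) - 28*x^2 + 126*x + 70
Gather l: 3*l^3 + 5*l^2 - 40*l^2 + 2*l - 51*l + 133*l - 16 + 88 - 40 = 3*l^3 - 35*l^2 + 84*l + 32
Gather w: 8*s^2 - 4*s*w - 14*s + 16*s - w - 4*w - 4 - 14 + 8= 8*s^2 + 2*s + w*(-4*s - 5) - 10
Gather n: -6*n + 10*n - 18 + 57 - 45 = 4*n - 6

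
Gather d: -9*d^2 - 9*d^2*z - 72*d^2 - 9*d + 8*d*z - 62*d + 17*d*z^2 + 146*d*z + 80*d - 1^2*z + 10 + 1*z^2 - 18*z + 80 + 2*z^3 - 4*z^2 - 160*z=d^2*(-9*z - 81) + d*(17*z^2 + 154*z + 9) + 2*z^3 - 3*z^2 - 179*z + 90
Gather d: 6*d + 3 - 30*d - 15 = -24*d - 12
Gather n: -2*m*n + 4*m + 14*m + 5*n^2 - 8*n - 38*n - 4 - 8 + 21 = 18*m + 5*n^2 + n*(-2*m - 46) + 9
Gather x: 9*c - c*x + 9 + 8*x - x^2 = 9*c - x^2 + x*(8 - c) + 9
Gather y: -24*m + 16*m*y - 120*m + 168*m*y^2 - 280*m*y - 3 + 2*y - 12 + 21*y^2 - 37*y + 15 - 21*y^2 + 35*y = 168*m*y^2 - 264*m*y - 144*m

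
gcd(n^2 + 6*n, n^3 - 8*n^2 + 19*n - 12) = 1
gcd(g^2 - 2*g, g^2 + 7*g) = g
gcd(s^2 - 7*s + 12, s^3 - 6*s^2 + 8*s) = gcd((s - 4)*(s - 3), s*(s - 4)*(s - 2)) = s - 4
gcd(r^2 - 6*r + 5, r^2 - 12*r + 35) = r - 5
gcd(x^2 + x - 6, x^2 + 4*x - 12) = x - 2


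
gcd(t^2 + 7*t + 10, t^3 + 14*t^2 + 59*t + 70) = t^2 + 7*t + 10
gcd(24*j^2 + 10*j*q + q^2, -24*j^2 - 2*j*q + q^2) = 4*j + q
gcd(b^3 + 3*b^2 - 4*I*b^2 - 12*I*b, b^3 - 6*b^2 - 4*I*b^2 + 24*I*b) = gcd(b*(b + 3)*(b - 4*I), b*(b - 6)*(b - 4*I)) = b^2 - 4*I*b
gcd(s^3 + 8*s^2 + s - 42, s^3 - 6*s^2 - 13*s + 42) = s^2 + s - 6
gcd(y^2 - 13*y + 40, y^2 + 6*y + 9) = 1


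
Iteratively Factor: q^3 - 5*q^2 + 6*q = (q - 2)*(q^2 - 3*q) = q*(q - 2)*(q - 3)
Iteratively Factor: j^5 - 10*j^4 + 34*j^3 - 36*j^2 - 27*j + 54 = (j - 3)*(j^4 - 7*j^3 + 13*j^2 + 3*j - 18) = (j - 3)*(j - 2)*(j^3 - 5*j^2 + 3*j + 9) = (j - 3)*(j - 2)*(j + 1)*(j^2 - 6*j + 9) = (j - 3)^2*(j - 2)*(j + 1)*(j - 3)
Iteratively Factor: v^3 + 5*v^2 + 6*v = (v + 2)*(v^2 + 3*v) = v*(v + 2)*(v + 3)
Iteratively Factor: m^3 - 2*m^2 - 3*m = (m + 1)*(m^2 - 3*m) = (m - 3)*(m + 1)*(m)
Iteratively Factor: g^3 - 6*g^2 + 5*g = (g)*(g^2 - 6*g + 5) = g*(g - 1)*(g - 5)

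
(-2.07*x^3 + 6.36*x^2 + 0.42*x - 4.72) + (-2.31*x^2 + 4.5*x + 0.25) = -2.07*x^3 + 4.05*x^2 + 4.92*x - 4.47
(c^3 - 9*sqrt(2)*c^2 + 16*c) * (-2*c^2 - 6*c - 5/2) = -2*c^5 - 6*c^4 + 18*sqrt(2)*c^4 - 69*c^3/2 + 54*sqrt(2)*c^3 - 96*c^2 + 45*sqrt(2)*c^2/2 - 40*c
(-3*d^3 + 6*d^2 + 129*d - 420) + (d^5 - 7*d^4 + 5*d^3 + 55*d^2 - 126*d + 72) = d^5 - 7*d^4 + 2*d^3 + 61*d^2 + 3*d - 348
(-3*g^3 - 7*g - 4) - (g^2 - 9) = -3*g^3 - g^2 - 7*g + 5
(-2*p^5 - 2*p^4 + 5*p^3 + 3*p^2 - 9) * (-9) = 18*p^5 + 18*p^4 - 45*p^3 - 27*p^2 + 81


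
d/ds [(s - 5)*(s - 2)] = 2*s - 7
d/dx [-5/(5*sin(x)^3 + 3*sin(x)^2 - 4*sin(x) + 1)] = 5*(15*sin(x)^2 + 6*sin(x) - 4)*cos(x)/(5*sin(x)^3 + 3*sin(x)^2 - 4*sin(x) + 1)^2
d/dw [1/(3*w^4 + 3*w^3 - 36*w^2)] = (-4*w^2/3 - w + 8)/(w^3*(w^2 + w - 12)^2)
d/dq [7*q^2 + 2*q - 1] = 14*q + 2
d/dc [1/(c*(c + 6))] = 2*(-c - 3)/(c^2*(c^2 + 12*c + 36))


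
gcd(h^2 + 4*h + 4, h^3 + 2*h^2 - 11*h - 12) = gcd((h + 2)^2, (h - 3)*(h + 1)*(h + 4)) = 1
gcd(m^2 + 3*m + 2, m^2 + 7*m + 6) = m + 1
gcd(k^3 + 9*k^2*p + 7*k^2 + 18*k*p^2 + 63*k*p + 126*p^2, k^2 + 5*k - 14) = k + 7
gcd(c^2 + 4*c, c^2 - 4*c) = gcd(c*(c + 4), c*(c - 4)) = c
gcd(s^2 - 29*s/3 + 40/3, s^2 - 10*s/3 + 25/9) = s - 5/3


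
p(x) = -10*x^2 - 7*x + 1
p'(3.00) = -67.00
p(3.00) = -110.00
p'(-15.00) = 293.00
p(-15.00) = -2144.00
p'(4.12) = -89.40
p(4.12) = -197.58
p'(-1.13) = 15.60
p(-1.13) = -3.86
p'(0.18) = -10.60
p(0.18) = -0.58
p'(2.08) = -48.60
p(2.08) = -56.82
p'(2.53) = -57.60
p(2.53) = -80.72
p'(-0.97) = 12.40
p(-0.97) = -1.62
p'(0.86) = -24.20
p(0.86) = -12.42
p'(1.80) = -43.00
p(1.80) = -44.00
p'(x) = -20*x - 7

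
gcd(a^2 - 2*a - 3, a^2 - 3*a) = a - 3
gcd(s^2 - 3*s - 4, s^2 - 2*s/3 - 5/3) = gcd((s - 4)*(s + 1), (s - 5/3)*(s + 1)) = s + 1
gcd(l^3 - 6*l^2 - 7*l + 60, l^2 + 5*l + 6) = l + 3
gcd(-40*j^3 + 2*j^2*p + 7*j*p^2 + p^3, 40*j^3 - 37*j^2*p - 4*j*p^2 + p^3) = 5*j + p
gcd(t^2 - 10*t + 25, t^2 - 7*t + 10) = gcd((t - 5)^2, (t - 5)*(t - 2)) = t - 5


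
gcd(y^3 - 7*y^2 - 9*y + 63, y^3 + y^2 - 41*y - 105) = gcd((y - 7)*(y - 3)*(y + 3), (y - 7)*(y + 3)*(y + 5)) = y^2 - 4*y - 21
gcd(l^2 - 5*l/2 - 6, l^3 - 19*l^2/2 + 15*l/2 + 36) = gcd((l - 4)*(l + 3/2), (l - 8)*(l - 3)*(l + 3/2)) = l + 3/2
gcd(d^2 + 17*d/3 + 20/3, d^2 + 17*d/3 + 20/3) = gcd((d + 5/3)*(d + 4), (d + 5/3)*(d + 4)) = d^2 + 17*d/3 + 20/3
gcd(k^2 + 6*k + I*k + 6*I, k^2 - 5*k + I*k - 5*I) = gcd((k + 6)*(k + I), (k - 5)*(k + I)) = k + I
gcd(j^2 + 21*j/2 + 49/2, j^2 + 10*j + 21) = j + 7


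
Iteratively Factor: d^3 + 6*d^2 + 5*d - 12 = (d - 1)*(d^2 + 7*d + 12) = (d - 1)*(d + 4)*(d + 3)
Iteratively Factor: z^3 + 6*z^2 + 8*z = (z + 4)*(z^2 + 2*z) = (z + 2)*(z + 4)*(z)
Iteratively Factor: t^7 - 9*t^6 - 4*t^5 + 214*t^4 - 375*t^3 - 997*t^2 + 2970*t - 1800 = (t - 2)*(t^6 - 7*t^5 - 18*t^4 + 178*t^3 - 19*t^2 - 1035*t + 900) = (t - 2)*(t + 4)*(t^5 - 11*t^4 + 26*t^3 + 74*t^2 - 315*t + 225) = (t - 5)*(t - 2)*(t + 4)*(t^4 - 6*t^3 - 4*t^2 + 54*t - 45) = (t - 5)*(t - 2)*(t + 3)*(t + 4)*(t^3 - 9*t^2 + 23*t - 15) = (t - 5)^2*(t - 2)*(t + 3)*(t + 4)*(t^2 - 4*t + 3) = (t - 5)^2*(t - 3)*(t - 2)*(t + 3)*(t + 4)*(t - 1)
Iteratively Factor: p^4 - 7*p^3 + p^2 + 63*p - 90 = (p + 3)*(p^3 - 10*p^2 + 31*p - 30) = (p - 2)*(p + 3)*(p^2 - 8*p + 15) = (p - 3)*(p - 2)*(p + 3)*(p - 5)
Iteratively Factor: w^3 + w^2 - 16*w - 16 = (w + 4)*(w^2 - 3*w - 4) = (w - 4)*(w + 4)*(w + 1)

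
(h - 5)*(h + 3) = h^2 - 2*h - 15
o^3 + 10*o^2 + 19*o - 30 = (o - 1)*(o + 5)*(o + 6)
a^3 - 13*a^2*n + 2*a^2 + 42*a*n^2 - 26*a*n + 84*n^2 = (a + 2)*(a - 7*n)*(a - 6*n)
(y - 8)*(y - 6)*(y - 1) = y^3 - 15*y^2 + 62*y - 48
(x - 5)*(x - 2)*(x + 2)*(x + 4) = x^4 - x^3 - 24*x^2 + 4*x + 80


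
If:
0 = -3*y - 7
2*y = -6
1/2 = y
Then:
No Solution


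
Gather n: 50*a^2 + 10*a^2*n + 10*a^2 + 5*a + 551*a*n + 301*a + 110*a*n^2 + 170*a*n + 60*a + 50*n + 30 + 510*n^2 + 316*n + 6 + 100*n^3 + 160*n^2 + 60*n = 60*a^2 + 366*a + 100*n^3 + n^2*(110*a + 670) + n*(10*a^2 + 721*a + 426) + 36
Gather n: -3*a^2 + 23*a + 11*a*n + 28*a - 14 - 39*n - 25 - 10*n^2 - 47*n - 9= -3*a^2 + 51*a - 10*n^2 + n*(11*a - 86) - 48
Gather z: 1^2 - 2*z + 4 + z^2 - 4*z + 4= z^2 - 6*z + 9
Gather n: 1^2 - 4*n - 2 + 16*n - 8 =12*n - 9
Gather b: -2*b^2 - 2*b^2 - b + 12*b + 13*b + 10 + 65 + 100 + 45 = -4*b^2 + 24*b + 220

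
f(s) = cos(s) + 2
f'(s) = -sin(s)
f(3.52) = 1.07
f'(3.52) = 0.37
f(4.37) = 1.66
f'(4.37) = 0.94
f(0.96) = 2.57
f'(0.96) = -0.82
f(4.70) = 1.99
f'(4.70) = 1.00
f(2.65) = 1.12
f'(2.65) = -0.47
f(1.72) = 1.85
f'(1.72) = -0.99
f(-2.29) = 1.34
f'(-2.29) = 0.75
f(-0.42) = 2.91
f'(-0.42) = 0.41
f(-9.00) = 1.09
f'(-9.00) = 0.41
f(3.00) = 1.01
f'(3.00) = -0.14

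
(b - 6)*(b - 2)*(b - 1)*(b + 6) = b^4 - 3*b^3 - 34*b^2 + 108*b - 72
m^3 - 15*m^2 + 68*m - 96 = (m - 8)*(m - 4)*(m - 3)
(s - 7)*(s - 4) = s^2 - 11*s + 28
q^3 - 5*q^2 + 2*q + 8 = (q - 4)*(q - 2)*(q + 1)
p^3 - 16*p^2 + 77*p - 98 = (p - 7)^2*(p - 2)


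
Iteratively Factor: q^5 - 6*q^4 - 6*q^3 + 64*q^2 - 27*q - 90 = (q + 1)*(q^4 - 7*q^3 + q^2 + 63*q - 90) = (q - 3)*(q + 1)*(q^3 - 4*q^2 - 11*q + 30) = (q - 3)*(q - 2)*(q + 1)*(q^2 - 2*q - 15) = (q - 5)*(q - 3)*(q - 2)*(q + 1)*(q + 3)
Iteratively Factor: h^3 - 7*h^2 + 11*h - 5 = (h - 1)*(h^2 - 6*h + 5) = (h - 1)^2*(h - 5)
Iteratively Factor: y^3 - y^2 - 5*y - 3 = (y + 1)*(y^2 - 2*y - 3) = (y - 3)*(y + 1)*(y + 1)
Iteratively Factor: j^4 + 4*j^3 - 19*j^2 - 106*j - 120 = (j + 3)*(j^3 + j^2 - 22*j - 40) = (j + 3)*(j + 4)*(j^2 - 3*j - 10) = (j + 2)*(j + 3)*(j + 4)*(j - 5)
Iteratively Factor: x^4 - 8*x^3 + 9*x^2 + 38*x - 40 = (x - 5)*(x^3 - 3*x^2 - 6*x + 8) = (x - 5)*(x - 1)*(x^2 - 2*x - 8) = (x - 5)*(x - 1)*(x + 2)*(x - 4)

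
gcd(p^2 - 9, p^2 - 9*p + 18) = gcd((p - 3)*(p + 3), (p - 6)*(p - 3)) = p - 3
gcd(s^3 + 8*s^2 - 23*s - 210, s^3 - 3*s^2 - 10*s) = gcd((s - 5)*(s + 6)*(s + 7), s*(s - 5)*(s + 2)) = s - 5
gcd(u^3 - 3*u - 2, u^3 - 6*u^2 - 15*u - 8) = u^2 + 2*u + 1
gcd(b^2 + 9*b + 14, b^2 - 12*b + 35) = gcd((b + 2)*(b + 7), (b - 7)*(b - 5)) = 1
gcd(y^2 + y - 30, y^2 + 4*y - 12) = y + 6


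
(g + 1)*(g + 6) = g^2 + 7*g + 6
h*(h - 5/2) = h^2 - 5*h/2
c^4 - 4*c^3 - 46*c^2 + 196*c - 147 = (c - 7)*(c - 3)*(c - 1)*(c + 7)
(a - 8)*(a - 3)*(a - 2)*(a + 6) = a^4 - 7*a^3 - 32*a^2 + 228*a - 288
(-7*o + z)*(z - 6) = -7*o*z + 42*o + z^2 - 6*z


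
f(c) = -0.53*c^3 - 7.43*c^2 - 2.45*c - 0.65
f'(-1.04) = 11.28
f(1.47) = -21.99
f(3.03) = -91.03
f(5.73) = -358.35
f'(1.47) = -27.73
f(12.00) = -2015.81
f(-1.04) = -5.54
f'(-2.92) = 27.38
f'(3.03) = -62.07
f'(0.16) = -4.87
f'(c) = -1.59*c^2 - 14.86*c - 2.45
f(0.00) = -0.65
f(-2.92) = -43.65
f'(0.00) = -2.45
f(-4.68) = -97.59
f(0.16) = -1.23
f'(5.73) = -139.80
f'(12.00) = -409.73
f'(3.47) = -73.16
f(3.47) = -120.76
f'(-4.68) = 32.27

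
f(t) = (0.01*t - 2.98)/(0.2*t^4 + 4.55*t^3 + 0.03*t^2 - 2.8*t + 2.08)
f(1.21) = -0.41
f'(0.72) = 4.10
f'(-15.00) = 0.00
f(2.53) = -0.04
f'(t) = (0.01*t - 2.98)*(-0.8*t^3 - 13.65*t^2 - 0.06*t + 2.8)/(0.2*t^4 + 4.55*t^3 + 0.03*t^2 - 2.8*t + 2.08)^2 + 0.01/(0.2*t^4 + 4.55*t^3 + 0.03*t^2 - 2.8*t + 2.08) = (-0.006*t^4 + 2.293*t^3 + 40.6767*t^2 + 0.1788*t - 8.3232)/(0.04*t^8 + 1.82*t^7 + 20.7145*t^6 - 0.847*t^5 - 24.6471*t^4 + 18.76*t^3 + 7.9648*t^2 - 11.648*t + 4.3264)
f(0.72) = -1.62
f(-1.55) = 0.32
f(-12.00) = 0.00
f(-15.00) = 0.00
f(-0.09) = -1.28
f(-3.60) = 0.02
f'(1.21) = 1.06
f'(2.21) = 0.09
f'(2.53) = 0.05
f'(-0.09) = -1.48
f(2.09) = -0.07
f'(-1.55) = 0.93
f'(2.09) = 0.11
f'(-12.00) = 0.00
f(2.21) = -0.06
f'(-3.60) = 0.01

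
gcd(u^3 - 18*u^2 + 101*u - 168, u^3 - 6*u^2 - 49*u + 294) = u - 7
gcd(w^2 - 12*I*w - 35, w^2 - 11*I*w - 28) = w - 7*I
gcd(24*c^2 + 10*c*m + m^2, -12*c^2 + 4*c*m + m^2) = 6*c + m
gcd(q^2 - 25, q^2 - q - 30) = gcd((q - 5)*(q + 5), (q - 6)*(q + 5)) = q + 5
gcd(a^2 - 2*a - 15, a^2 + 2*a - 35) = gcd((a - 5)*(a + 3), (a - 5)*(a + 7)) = a - 5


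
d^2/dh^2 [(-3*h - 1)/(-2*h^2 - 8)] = (h^2*(12*h + 4) + (-9*h - 1)*(h^2 + 4))/(h^2 + 4)^3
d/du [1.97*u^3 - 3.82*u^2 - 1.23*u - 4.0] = 5.91*u^2 - 7.64*u - 1.23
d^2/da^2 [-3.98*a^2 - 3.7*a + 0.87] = -7.96000000000000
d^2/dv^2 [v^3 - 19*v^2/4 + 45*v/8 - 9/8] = 6*v - 19/2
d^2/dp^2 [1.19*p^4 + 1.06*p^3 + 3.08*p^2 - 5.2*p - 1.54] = 14.28*p^2 + 6.36*p + 6.16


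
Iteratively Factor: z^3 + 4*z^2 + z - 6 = (z + 2)*(z^2 + 2*z - 3) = (z - 1)*(z + 2)*(z + 3)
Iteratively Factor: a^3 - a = (a)*(a^2 - 1) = a*(a - 1)*(a + 1)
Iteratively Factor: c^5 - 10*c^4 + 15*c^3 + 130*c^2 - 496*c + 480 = (c - 5)*(c^4 - 5*c^3 - 10*c^2 + 80*c - 96) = (c - 5)*(c - 4)*(c^3 - c^2 - 14*c + 24) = (c - 5)*(c - 4)*(c + 4)*(c^2 - 5*c + 6) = (c - 5)*(c - 4)*(c - 3)*(c + 4)*(c - 2)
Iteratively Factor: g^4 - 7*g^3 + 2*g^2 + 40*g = (g + 2)*(g^3 - 9*g^2 + 20*g) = g*(g + 2)*(g^2 - 9*g + 20) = g*(g - 5)*(g + 2)*(g - 4)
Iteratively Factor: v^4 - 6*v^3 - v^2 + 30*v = (v + 2)*(v^3 - 8*v^2 + 15*v) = (v - 3)*(v + 2)*(v^2 - 5*v) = (v - 5)*(v - 3)*(v + 2)*(v)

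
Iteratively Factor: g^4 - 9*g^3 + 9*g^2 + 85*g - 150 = (g - 2)*(g^3 - 7*g^2 - 5*g + 75) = (g - 5)*(g - 2)*(g^2 - 2*g - 15) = (g - 5)*(g - 2)*(g + 3)*(g - 5)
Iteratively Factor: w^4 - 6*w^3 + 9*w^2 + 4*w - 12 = (w + 1)*(w^3 - 7*w^2 + 16*w - 12) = (w - 2)*(w + 1)*(w^2 - 5*w + 6) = (w - 3)*(w - 2)*(w + 1)*(w - 2)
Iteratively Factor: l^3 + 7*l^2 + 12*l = (l + 3)*(l^2 + 4*l) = (l + 3)*(l + 4)*(l)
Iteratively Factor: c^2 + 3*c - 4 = (c + 4)*(c - 1)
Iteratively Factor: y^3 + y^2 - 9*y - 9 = (y - 3)*(y^2 + 4*y + 3) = (y - 3)*(y + 3)*(y + 1)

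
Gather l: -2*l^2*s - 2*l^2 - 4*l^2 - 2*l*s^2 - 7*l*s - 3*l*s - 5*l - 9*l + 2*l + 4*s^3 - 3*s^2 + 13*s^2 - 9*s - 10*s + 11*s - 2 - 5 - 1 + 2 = l^2*(-2*s - 6) + l*(-2*s^2 - 10*s - 12) + 4*s^3 + 10*s^2 - 8*s - 6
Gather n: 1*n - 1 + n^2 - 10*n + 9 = n^2 - 9*n + 8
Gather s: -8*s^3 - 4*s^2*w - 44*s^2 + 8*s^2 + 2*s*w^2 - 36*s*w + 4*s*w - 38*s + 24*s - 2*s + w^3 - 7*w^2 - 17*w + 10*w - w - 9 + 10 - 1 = -8*s^3 + s^2*(-4*w - 36) + s*(2*w^2 - 32*w - 16) + w^3 - 7*w^2 - 8*w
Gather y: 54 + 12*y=12*y + 54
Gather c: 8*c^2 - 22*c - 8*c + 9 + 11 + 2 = 8*c^2 - 30*c + 22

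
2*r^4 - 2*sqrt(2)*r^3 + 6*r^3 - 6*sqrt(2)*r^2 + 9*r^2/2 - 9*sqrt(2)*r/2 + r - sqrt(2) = (r + 2)*(r - sqrt(2))*(sqrt(2)*r + sqrt(2)/2)^2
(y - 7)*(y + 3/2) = y^2 - 11*y/2 - 21/2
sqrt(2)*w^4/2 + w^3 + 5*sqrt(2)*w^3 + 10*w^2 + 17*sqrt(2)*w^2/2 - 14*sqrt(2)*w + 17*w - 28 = (w - 1)*(w + 4)*(w + 7)*(sqrt(2)*w/2 + 1)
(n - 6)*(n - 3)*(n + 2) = n^3 - 7*n^2 + 36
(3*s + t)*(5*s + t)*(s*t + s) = 15*s^3*t + 15*s^3 + 8*s^2*t^2 + 8*s^2*t + s*t^3 + s*t^2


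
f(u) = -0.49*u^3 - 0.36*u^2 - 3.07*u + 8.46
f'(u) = -1.47*u^2 - 0.72*u - 3.07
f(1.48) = 1.54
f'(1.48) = -7.36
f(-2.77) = 24.62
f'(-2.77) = -12.35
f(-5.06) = 78.26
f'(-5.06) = -37.06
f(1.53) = 1.17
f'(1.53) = -7.61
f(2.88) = -15.07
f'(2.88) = -17.34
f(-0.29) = 9.33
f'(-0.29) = -2.98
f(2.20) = -5.25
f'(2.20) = -11.77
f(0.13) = 8.05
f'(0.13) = -3.19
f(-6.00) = 119.76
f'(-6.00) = -51.67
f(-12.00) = 840.18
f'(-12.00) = -206.11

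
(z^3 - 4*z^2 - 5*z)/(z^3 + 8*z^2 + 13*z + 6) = z*(z - 5)/(z^2 + 7*z + 6)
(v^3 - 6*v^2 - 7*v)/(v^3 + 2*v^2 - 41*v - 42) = v*(v - 7)/(v^2 + v - 42)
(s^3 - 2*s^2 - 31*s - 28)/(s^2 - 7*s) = s + 5 + 4/s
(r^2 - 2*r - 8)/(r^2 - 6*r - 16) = (r - 4)/(r - 8)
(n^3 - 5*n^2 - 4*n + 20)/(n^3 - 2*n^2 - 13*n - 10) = (n - 2)/(n + 1)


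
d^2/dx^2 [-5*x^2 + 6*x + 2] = -10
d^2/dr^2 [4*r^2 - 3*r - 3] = 8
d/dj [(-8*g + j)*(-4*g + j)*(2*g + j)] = 8*g^2 - 20*g*j + 3*j^2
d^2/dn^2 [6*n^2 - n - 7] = 12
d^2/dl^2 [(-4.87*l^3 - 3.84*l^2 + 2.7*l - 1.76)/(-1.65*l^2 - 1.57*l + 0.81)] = (-2.8421709430404e-14*l^4 + 2.42909599999998*l^3 + 22.383486*l^2 + 24.875622*l + 11.552596)/(4.492125*l^6 + 12.822975*l^5 + 5.58558*l^4 - 8.719937*l^3 - 2.742012*l^2 + 3.090231*l - 0.531441)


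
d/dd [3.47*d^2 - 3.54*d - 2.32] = 6.94*d - 3.54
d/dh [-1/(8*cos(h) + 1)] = -8*sin(h)/(8*cos(h) + 1)^2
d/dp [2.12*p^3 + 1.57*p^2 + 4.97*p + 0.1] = 6.36*p^2 + 3.14*p + 4.97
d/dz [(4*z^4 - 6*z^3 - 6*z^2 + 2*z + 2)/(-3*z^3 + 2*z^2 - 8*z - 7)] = 2*(-6*z^6 + 8*z^5 - 63*z^4 - 2*z^3 + 94*z^2 + 38*z + 1)/(9*z^6 - 12*z^5 + 52*z^4 + 10*z^3 + 36*z^2 + 112*z + 49)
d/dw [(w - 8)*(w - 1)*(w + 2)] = 3*w^2 - 14*w - 10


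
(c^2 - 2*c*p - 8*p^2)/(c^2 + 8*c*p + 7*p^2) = (c^2 - 2*c*p - 8*p^2)/(c^2 + 8*c*p + 7*p^2)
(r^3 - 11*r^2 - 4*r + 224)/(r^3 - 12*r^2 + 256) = (r - 7)/(r - 8)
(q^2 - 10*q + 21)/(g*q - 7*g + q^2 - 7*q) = (q - 3)/(g + q)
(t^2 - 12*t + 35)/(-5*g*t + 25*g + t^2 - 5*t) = (t - 7)/(-5*g + t)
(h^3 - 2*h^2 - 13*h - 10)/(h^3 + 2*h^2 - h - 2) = (h - 5)/(h - 1)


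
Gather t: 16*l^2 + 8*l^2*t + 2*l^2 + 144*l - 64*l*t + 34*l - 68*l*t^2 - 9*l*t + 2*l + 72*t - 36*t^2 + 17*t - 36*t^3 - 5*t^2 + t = 18*l^2 + 180*l - 36*t^3 + t^2*(-68*l - 41) + t*(8*l^2 - 73*l + 90)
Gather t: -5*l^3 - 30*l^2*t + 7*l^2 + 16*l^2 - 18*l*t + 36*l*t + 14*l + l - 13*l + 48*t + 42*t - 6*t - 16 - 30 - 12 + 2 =-5*l^3 + 23*l^2 + 2*l + t*(-30*l^2 + 18*l + 84) - 56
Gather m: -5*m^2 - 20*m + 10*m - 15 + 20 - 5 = -5*m^2 - 10*m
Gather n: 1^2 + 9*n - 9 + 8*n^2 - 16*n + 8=8*n^2 - 7*n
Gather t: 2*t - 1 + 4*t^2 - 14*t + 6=4*t^2 - 12*t + 5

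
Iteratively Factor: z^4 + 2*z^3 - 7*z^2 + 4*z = (z - 1)*(z^3 + 3*z^2 - 4*z) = (z - 1)^2*(z^2 + 4*z) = z*(z - 1)^2*(z + 4)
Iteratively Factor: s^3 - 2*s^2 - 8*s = (s + 2)*(s^2 - 4*s) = s*(s + 2)*(s - 4)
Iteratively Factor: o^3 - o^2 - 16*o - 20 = (o + 2)*(o^2 - 3*o - 10) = (o - 5)*(o + 2)*(o + 2)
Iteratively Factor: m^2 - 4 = (m - 2)*(m + 2)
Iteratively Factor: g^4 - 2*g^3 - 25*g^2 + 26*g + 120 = (g + 2)*(g^3 - 4*g^2 - 17*g + 60) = (g - 5)*(g + 2)*(g^2 + g - 12) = (g - 5)*(g + 2)*(g + 4)*(g - 3)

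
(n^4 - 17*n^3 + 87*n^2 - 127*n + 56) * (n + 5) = n^5 - 12*n^4 + 2*n^3 + 308*n^2 - 579*n + 280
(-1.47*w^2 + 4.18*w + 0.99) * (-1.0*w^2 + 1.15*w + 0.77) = 1.47*w^4 - 5.8705*w^3 + 2.6851*w^2 + 4.3571*w + 0.7623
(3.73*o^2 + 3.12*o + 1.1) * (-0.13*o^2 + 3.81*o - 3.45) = -0.4849*o^4 + 13.8057*o^3 - 1.1243*o^2 - 6.573*o - 3.795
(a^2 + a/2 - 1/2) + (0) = a^2 + a/2 - 1/2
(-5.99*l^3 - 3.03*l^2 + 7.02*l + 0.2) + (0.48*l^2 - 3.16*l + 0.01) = -5.99*l^3 - 2.55*l^2 + 3.86*l + 0.21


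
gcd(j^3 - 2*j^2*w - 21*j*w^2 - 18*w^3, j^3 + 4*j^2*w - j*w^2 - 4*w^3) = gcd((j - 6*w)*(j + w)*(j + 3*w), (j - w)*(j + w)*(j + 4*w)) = j + w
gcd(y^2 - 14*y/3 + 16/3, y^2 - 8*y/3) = y - 8/3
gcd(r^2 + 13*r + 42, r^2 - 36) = r + 6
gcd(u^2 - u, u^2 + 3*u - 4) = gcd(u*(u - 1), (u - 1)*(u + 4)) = u - 1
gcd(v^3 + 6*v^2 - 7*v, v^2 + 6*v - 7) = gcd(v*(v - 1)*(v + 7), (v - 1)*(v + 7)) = v^2 + 6*v - 7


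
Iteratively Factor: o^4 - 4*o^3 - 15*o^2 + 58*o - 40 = (o - 2)*(o^3 - 2*o^2 - 19*o + 20) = (o - 2)*(o + 4)*(o^2 - 6*o + 5) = (o - 5)*(o - 2)*(o + 4)*(o - 1)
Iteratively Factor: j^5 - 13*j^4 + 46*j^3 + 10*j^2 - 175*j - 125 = (j - 5)*(j^4 - 8*j^3 + 6*j^2 + 40*j + 25) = (j - 5)*(j + 1)*(j^3 - 9*j^2 + 15*j + 25) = (j - 5)^2*(j + 1)*(j^2 - 4*j - 5) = (j - 5)^2*(j + 1)^2*(j - 5)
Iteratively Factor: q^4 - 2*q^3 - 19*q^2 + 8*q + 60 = (q - 2)*(q^3 - 19*q - 30) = (q - 2)*(q + 2)*(q^2 - 2*q - 15) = (q - 5)*(q - 2)*(q + 2)*(q + 3)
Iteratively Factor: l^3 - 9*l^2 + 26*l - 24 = (l - 4)*(l^2 - 5*l + 6) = (l - 4)*(l - 3)*(l - 2)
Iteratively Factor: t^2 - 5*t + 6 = (t - 2)*(t - 3)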